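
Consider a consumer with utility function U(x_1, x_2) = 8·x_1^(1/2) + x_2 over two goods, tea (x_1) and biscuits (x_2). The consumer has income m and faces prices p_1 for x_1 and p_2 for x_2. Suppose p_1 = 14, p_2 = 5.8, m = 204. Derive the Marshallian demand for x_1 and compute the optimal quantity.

x_1* = 2.7461

MU_x_1 = 4/√x_1, MU_x_2 = 1. Tangency: 4/√x_1 = p_1/p_2.
Thus x_1* = (4·p_2/p_1)² — independent of m — with the rest of income spent on x_2.
Plugging in: x_1* = (4·5.8/14)² = 2.7461.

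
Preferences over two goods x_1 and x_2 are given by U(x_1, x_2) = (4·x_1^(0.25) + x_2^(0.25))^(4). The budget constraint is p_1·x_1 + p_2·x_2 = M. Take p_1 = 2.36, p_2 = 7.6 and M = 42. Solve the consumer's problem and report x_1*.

x_1* = 16.0815

MU_x_1 ∝ 4·x_1^(-0.75), MU_x_2 ∝ x_2^(-0.75), so MRS = 4·(x_2/x_1)^(0.75) = p_1/p_2.
Hence x_2/x_1 = ((1/4)·p_1/p_2)^(1/(0.75)), i.e. raised to the 4/3 power.
Substitute x_2 = (x_2/x_1)·x_1 into the budget: x_1* = M/(p_1 + p_2·(x_2/x_1)).
Numerically x_2/x_1 = 0.033117, so x_1* = 42/(2.36 + 7.6·0.033117) = 16.0815.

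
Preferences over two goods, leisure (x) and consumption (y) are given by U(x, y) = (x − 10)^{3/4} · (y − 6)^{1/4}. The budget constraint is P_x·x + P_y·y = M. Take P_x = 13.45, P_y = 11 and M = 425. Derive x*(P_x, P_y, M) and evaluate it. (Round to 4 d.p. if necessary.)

MRS = 3·(y−6)/(x−10). Tangency with P_x/P_y gives y−6 = (1/3)·(P_x/P_y)·(x−10).
After buying the subsistence bundle (10, 6), a share 0.75 of the remaining income goes to x: x* = 10 + 0.75·(M − 10P_x − 6P_y)/P_x.
Discretionary income = 425 − 10·13.45 − 6·11 = 224.5; x* = 10 + 0.75·224.5/13.45 = 22.5186.

x* = 22.5186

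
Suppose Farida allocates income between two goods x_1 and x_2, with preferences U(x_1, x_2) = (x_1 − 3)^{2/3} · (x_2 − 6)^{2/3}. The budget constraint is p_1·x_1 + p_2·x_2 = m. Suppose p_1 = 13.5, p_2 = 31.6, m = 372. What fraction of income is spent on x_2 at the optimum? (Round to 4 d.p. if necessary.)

share on x_2 = 0.7004

Discretionary income = 372 − 3·13.5 − 6·31.6 = 141.9; x_1* = 3 + 0.5·141.9/13.5 = 8.2556; x_2* = 6 + 0.5·141.9/31.6 = 8.2453.
Expenditure on x_2: 31.6·8.2453 = 260.55; share = 0.7004.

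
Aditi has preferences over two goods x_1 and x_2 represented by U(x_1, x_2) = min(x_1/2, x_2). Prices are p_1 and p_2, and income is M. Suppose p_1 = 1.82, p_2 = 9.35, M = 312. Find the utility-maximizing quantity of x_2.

Leontief preferences: the optimum is at the kink where x_1/2 = x_2/1, i.e. x_2 = (1/2)·x_1.
Budget: p_1·x_1 + p_2·(1/2)·x_1 = M, so (2·p_1 + p_2)·x_1 = 2·M.
Demand: x_1*(p_1,p_2,M) = 2·M/(2·p_1 + p_2), x_2* = M/(2·p_1 + p_2).
Here 2·1.82 + 9.35 = 12.99, giving x_2* = 24.0185.

x_2* = 24.0185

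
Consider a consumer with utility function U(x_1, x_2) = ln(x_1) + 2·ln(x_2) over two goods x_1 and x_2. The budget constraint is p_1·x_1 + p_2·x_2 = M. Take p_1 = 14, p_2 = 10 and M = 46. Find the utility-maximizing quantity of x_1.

The MRS is (1/2)·x_2/x_1. Set MRS = p_1/p_2.
Rearranging, p_2·x_2 = 2·p_1·x_1. Substituting into the budget gives p_1·x_1·(1 + 2) = M.
Demand: x_1*(p_1,p_2,M) = 1/3·M/p_1 and x_2* = 2/3·M/p_2.
At p_1=14, p_2=10, M=46: x_1* = 1/3·46/14 = 1.0952.

x_1* = 1.0952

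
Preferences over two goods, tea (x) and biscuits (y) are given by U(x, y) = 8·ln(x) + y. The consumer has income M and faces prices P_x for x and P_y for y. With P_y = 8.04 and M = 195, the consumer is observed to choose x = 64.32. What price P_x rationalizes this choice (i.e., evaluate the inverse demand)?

P_x = 1

Set MRS = P_x/P_y: (8/x)/1 = P_x/P_y.
So x*(P_x,P_y) = 8·P_y/P_x, independent of income; and y* = (M − 8·P_y)/P_y.
Set x* = 64.32 in the demand function and solve for P_x: P_x = 1.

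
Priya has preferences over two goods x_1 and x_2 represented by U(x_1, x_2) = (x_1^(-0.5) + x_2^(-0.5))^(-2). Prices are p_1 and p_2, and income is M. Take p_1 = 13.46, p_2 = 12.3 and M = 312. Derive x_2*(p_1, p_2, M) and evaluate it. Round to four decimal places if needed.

x_2* = 12.4924

From the CES first-order condition, (x_2/x_1)^(1.5) = p_1/p_2.
Solve for the ratio: x_2/x_1 = [p_1/p_2]^(2/3).
Substitute x_2 = (x_2/x_1)·x_1 into the budget: x_1* = M/(p_1 + p_2·(x_2/x_1)).
Numerically x_2/x_1 = 1.061924, so x_1* = 312/(13.46 + 12.3·1.061924) = 11.764 and x_2* = 1.061924·11.764 = 12.4924.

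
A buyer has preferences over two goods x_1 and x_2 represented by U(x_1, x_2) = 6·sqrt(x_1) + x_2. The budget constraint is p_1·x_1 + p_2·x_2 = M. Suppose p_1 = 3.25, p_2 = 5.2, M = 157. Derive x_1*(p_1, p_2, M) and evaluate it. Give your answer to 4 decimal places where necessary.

Utility is quasi-linear in x_2; the FOC for x_1 is 3/√x_1 = p_1/p_2.
Thus x_1* = (3·p_2/p_1)² — independent of M — with the rest of income spent on x_2.
Plugging in: x_1* = (3·5.2/3.25)² = 23.04.

x_1* = 23.04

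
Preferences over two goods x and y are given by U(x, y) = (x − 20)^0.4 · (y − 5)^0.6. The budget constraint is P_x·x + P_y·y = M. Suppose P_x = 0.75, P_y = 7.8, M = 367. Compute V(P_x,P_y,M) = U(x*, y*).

After buying the subsistence bundle (20, 5), a share 0.4 of the remaining income goes to x: x* = 20 + 0.4·(M − 20P_x − 5P_y)/P_x.
Discretionary income = 367 − 20·0.75 − 5·7.8 = 313; x* = 20 + 0.4·313/0.75 = 186.9333; y* = 5 + 0.6·313/7.8 = 29.0769.
Utility at the optimum: U(186.9333, 29.0769) = 52.237.

V = 52.237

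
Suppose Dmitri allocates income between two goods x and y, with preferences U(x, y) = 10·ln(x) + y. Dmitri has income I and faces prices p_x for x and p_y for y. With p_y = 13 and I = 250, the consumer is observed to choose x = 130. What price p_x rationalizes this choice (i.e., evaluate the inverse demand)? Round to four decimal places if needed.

p_x = 1

Set MRS = p_x/p_y: (10/x)/1 = p_x/p_y.
So x*(p_x,p_y) = 10·p_y/p_x, independent of income; and y* = (I − 10·p_y)/p_y.
Set x* = 130 in the demand function and solve for p_x: p_x = 1.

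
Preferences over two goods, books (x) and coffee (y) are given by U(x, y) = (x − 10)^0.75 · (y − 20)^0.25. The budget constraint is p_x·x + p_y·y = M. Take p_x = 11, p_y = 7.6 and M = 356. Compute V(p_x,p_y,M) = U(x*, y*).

Discretionary income = 356 − 10·11 − 20·7.6 = 94; x* = 10 + 0.75·94/11 = 16.4091; y* = 20 + 0.25·94/7.6 = 23.0921.
Utility at the optimum: U(16.4091, 23.0921) = 5.3415.

V = 5.3415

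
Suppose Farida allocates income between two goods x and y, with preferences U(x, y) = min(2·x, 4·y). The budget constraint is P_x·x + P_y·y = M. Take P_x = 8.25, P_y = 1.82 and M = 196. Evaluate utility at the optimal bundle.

Demand: x*(P_x,P_y,M) = 4·M/(4·P_x + 2·P_y), y* = 2·M/(4·P_x + 2·P_y).
Here 4·8.25 + 2·1.82 = 36.64, giving x* = 21.3974 and y* = 10.6987.
Utility at the optimum: U(21.3974, 10.6987) = 42.7948.

V = 42.7948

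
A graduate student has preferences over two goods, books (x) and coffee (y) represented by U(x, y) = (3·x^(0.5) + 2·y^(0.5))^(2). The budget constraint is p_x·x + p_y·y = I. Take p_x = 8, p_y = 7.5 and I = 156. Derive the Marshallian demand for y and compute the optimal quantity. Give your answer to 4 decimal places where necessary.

MRS = MU_x/MU_y = (3/2)·(y/x)^(0.5). Set equal to p_x/p_y.
Solve for the ratio: y/x = [(2/3)·p_x/p_y]^(2).
Substitute y = (y/x)·x into the budget: x* = I/(p_x + p_y·(y/x)).
Numerically y/x = 0.505679, so x* = 156/(8 + 7.5·0.505679) = 13.2286 and y* = 0.505679·13.2286 = 6.6894.

y* = 6.6894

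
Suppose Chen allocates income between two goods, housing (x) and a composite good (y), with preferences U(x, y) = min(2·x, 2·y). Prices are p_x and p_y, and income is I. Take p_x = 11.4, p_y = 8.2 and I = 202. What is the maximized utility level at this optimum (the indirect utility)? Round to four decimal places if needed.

Leontief preferences: the optimum is at the kink where x/2 = y/2, i.e. y = x.
Budget: p_x·x + p_y·x = I, so (2·p_x + 2·p_y)·x = 2·I.
Demand: x*(p_x,p_y,I) = 2·I/(2·p_x + 2·p_y), y* = 2·I/(2·p_x + 2·p_y).
Here 2·11.4 + 2·8.2 = 39.2, giving x* = 10.3061 and y* = 10.3061.
Utility at the optimum: U(10.3061, 10.3061) = 20.6122.

V = 20.6122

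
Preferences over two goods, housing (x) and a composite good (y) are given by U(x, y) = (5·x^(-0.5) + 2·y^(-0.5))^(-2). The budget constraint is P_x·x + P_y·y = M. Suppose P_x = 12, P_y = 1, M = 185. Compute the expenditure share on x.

From the CES first-order condition, (5/2)·(y/x)^(1.5) = P_x/P_y.
Hence y/x = ((2/5)·P_x/P_y)^(1/(1.5)), i.e. raised to the 2/3 power.
Substitute y = (y/x)·x into the budget: x* = M/(P_x + P_y·(y/x)).
Numerically y/x = 2.845515, so x* = 185/(12 + 1·2.845515) = 12.4617 and y* = 2.845515·12.4617 = 35.4599.
Expenditure on x: 12·12.4617 = 149.5401; share = 0.8083.

share on x = 0.8083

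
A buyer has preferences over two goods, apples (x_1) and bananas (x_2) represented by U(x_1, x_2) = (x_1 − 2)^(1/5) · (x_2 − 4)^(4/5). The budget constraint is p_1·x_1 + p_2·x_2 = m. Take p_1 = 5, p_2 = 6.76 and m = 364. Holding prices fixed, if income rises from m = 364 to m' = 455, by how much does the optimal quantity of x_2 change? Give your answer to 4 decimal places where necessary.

Δx_2* = 10.7692

This is Cobb-Douglas in (x_1−2, x_2−4): tangency gives 0.2·p_2·(x_2−4) = 0.8·p_1·(x_1−2).
After buying the subsistence bundle (2, 4), a share 0.2 of the remaining income goes to x_1: x_1* = 2 + 0.2·(m − 2p_1 − 4p_2)/p_1.
Discretionary income = 364 − 2·5 − 4·6.76 = 326.96; x_2* = 4 + 0.8·326.96/6.76 = 42.6935.
At m' = 455: x_2* = 53.4627. Change: 53.4627 − 42.6935 = 10.7692.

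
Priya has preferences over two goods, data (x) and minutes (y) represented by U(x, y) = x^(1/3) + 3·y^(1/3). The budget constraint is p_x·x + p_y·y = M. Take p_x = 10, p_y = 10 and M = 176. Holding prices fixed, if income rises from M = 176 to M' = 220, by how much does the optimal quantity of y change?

With the ratio pinned down, the budget gives x* = M/(p_x + p_y·(y/x)) and y* = (y/x)·x*.
Numerically y/x = 5.196152, so x* = 176/(10 + 10·5.196152) = 2.8405 and y* = 5.196152·2.8405 = 14.7595.
At M' = 220: y* = 18.4494. Change: 18.4494 − 14.7595 = 3.6899.

Δy* = 3.6899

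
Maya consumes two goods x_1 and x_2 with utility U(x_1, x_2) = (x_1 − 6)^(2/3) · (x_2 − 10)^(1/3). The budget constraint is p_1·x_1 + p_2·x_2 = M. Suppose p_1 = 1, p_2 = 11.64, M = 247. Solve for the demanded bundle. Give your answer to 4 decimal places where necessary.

This is Cobb-Douglas in (x_1−6, x_2−10): tangency gives 2/3·p_2·(x_2−10) = 1/3·p_1·(x_1−6).
Substituting into the budget: x_1* = 6 + 2/3·(M − 6·p_1 − 10·p_2)/p_1, and x_2* = 10 + 1/3·(…)/p_2.
Discretionary income = 247 − 6·1 − 10·11.64 = 124.6; x_1* = 6 + 2/3·124.6/1 = 89.0667; x_2* = 10 + 1/3·124.6/11.64 = 13.5682.

x_1* = 89.0667, x_2* = 13.5682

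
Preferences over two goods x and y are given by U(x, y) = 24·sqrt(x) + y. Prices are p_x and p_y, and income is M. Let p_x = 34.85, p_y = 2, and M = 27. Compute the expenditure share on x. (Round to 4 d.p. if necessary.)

share on x = 0.6121

MU_x = 12/√x, MU_y = 1. Tangency: 12/√x = p_x/p_y.
Thus x* = (12·p_y/p_x)² — independent of M — with the rest of income spent on y.
Plugging in: x* = (12·2/34.85)² = 0.4743, y* = 5.236.
Expenditure on x: 34.85·0.4743 = 16.528; share = 0.6121.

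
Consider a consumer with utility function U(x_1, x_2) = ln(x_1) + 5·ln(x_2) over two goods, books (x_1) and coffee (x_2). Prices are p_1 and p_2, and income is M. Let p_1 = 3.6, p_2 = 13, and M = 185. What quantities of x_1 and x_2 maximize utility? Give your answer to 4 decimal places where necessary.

x_1* = 8.5648, x_2* = 11.859

Tangency: MRS = (1/5)·x_2/x_1 = p_1/p_2.
So p_2·x_2 = 5·p_1·x_1; combined with the budget, a share 1/6 of income goes to x_1.
Demand: x_1*(p_1,p_2,M) = 1/6·M/p_1 and x_2* = 5/6·M/p_2.
At p_1=3.6, p_2=13, M=185: x_1* = 1/6·185/3.6 = 8.5648, x_2* = 11.859.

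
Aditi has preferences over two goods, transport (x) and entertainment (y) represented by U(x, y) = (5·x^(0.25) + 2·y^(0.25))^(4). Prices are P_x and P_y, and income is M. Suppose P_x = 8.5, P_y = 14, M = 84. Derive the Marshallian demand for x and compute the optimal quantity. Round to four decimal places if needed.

x* = 7.9087

Numerically y/x = 0.151519, so x* = 84/(8.5 + 14·0.151519) = 7.9087.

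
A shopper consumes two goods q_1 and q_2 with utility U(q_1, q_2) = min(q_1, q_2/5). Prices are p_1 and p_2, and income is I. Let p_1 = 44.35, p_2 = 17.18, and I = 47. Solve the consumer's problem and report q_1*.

With perfect complements, no substitution: consume in ratio q_1:q_2 = 1:5.
Budget: p_1·q_1 + p_2·5·q_1 = I, so (p_1 + 5·p_2)·q_1 = I.
Demand: q_1*(p_1,p_2,I) = I/(p_1 + 5·p_2), q_2* = 5·I/(p_1 + 5·p_2).
Here 44.35 + 5·17.18 = 130.25, giving q_1* = 0.3608.

q_1* = 0.3608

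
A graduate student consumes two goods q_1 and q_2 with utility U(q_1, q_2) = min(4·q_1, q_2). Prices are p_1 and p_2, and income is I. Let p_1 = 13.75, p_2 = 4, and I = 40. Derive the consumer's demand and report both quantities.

Leontief preferences: the optimum is at the kink where q_1/1 = q_2/4, i.e. q_2 = 4·q_1.
Budget: p_1·q_1 + p_2·4·q_1 = I, so (p_1 + 4·p_2)·q_1 = I.
Demand: q_1*(p_1,p_2,I) = I/(p_1 + 4·p_2), q_2* = 4·I/(p_1 + 4·p_2).
Here 13.75 + 4·4 = 29.75, giving q_1* = 1.3445 and q_2* = 5.3782.

q_1* = 1.3445, q_2* = 5.3782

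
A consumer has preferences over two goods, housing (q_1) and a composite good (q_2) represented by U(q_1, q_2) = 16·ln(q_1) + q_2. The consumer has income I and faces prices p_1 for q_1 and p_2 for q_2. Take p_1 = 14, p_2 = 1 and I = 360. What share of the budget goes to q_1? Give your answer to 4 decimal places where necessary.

MU_q_1 = 16/q_1, MU_q_2 = 1. Tangency: 16/q_1 = p_1/p_2.
So q_1*(p_1,p_2) = 16·p_2/p_1, independent of income; and q_2* = (I − 16·p_2)/p_2.
At the given prices: q_1* = 16·1/14 = 1.1429, and q_2* = 344.
Expenditure on q_1: 14·1.1429 = 16; share = 0.0444.

share on q_1 = 0.0444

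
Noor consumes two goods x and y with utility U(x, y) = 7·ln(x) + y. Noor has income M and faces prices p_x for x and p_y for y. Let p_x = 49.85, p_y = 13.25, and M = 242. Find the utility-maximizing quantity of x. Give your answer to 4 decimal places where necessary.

x* = 1.8606

Set MRS = p_x/p_y: (7/x)/1 = p_x/p_y.
So x*(p_x,p_y) = 7·p_y/p_x, independent of income; and y* = (M − 7·p_y)/p_y.
At the given prices: x* = 7·13.25/49.85 = 1.8606.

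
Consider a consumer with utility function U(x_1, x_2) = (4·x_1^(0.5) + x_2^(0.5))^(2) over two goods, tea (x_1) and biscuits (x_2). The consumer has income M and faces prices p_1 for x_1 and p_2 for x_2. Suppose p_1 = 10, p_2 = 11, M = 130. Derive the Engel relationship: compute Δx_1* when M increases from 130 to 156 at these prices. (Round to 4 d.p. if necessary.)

Δx_1* = 2.4602

With the ratio pinned down, the budget gives x_1* = M/(p_1 + p_2·(x_2/x_1)) and x_2* = (x_2/x_1)·x_1*.
Numerically x_2/x_1 = 0.051653, so x_1* = 130/(10 + 11·0.051653) = 12.3011.
At M' = 156: x_1* = 14.7613. Change: 14.7613 − 12.3011 = 2.4602.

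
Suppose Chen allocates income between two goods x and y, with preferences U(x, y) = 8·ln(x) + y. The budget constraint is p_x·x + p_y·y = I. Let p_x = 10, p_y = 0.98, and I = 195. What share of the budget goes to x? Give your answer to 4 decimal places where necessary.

Set MRS = p_x/p_y: (8/x)/1 = p_x/p_y.
So x*(p_x,p_y) = 8·p_y/p_x, independent of income; and y* = (I − 8·p_y)/p_y.
At the given prices: x* = 8·0.98/10 = 0.784, and y* = 190.9796.
Expenditure on x: 10·0.784 = 7.84; share = 0.0402.

share on x = 0.0402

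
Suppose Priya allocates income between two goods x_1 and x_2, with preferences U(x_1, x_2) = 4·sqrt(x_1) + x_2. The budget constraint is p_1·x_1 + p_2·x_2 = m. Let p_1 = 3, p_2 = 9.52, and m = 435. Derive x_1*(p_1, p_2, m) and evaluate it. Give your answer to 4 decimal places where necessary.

x_1* = 40.2802

Set MRS = p_1/p_2: 2·x_1^(−1/2) = p_1/p_2.
Thus x_1* = (2·p_2/p_1)² — independent of m — with the rest of income spent on x_2.
Plugging in: x_1* = (2·9.52/3)² = 40.2802.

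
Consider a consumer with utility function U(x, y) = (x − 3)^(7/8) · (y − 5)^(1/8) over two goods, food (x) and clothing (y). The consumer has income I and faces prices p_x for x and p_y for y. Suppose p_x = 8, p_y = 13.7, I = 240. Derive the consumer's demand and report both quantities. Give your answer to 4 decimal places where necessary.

MRS = 7·(y−5)/(x−3). Tangency with p_x/p_y gives y−5 = (1/7)·(p_x/p_y)·(x−3).
Substituting into the budget: x* = 3 + 0.875·(I − 3·p_x − 5·p_y)/p_x, and y* = 5 + 0.125·(…)/p_y.
Discretionary income = 240 − 3·8 − 5·13.7 = 147.5; x* = 3 + 0.875·147.5/8 = 19.1328; y* = 5 + 0.125·147.5/13.7 = 6.3458.

x* = 19.1328, y* = 6.3458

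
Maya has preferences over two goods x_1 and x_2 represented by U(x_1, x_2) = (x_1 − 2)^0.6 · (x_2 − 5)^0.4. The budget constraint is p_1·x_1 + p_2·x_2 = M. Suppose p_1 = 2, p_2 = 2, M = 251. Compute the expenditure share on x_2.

share on x_2 = 0.4175

Let x_1' = x_1−2, x_2' = x_2−5. MRS = (3/2)·x_2'/x_1' = p_1/p_2.
Substituting into the budget: x_1* = 2 + 0.6·(M − 2·p_1 − 5·p_2)/p_1, and x_2* = 5 + 0.4·(…)/p_2.
Discretionary income = 251 − 2·2 − 5·2 = 237; x_1* = 2 + 0.6·237/2 = 73.1; x_2* = 5 + 0.4·237/2 = 52.4.
Expenditure on x_2: 2·52.4 = 104.8; share = 0.4175.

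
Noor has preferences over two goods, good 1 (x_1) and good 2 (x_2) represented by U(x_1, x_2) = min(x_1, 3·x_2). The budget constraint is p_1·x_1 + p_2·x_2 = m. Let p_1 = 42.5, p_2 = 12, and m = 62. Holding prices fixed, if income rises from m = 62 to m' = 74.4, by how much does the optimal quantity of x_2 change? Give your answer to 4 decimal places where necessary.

Leontief preferences: the optimum is at the kink where x_1/3 = x_2/1, i.e. x_2 = (1/3)·x_1.
Budget: p_1·x_1 + p_2·(1/3)·x_1 = m, so (3·p_1 + p_2)·x_1 = 3·m.
Demand: x_1*(p_1,p_2,m) = 3·m/(3·p_1 + p_2), x_2* = m/(3·p_1 + p_2).
Here 3·42.5 + 12 = 139.5, giving x_2* = 0.4444.
At m' = 74.4: x_2* = 0.5333. Change: 0.5333 − 0.4444 = 0.0889.

Δx_2* = 0.0889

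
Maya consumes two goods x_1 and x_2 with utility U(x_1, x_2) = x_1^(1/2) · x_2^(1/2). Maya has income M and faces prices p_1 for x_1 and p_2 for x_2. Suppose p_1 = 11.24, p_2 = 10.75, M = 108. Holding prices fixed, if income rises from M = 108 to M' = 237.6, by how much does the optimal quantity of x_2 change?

Demand: x_1*(p_1,p_2,M) = 0.5·M/p_1 and x_2* = 0.5·M/p_2.
At p_1=11.24, p_2=10.75, M=108: x_2* = 0.5·108/10.75 = 5.0233.
At M' = 237.6: x_2* = 11.0512. Change: 11.0512 − 5.0233 = 6.0279.

Δx_2* = 6.0279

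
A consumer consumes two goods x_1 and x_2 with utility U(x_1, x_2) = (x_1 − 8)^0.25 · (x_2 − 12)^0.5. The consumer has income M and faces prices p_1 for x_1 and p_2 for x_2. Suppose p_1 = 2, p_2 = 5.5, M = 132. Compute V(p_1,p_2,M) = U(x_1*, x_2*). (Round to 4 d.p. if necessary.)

This is Cobb-Douglas in (x_1−8, x_2−12): tangency gives 0.25·p_2·(x_2−12) = 0.5·p_1·(x_1−8).
After buying the subsistence bundle (8, 12), a share 1/3 of the remaining income goes to x_1: x_1* = 8 + 1/3·(M − 8p_1 − 12p_2)/p_1.
Discretionary income = 132 − 8·2 − 12·5.5 = 50; x_1* = 8 + 1/3·50/2 = 16.3333; x_2* = 12 + 2/3·50/5.5 = 18.0606.
Utility at the optimum: U(16.3333, 18.0606) = 4.1828.

V = 4.1828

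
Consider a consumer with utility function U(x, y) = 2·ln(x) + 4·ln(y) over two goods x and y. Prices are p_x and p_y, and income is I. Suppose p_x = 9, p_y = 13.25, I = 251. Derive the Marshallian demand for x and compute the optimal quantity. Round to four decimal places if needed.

Tangency: MRS = (1/2)·y/x = p_x/p_y.
So 2·p_y·y = 4·p_x·x; combined with the budget, a share 1/3 of income goes to x.
Demand: x*(p_x,p_y,I) = 1/3·I/p_x and y* = 2/3·I/p_y.
At p_x=9, p_y=13.25, I=251: x* = 1/3·251/9 = 9.2963.

x* = 9.2963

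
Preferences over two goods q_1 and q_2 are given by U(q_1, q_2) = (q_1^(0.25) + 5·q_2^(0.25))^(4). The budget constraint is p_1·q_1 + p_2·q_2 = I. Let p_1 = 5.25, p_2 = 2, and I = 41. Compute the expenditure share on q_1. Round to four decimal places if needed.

share on q_1 = 0.0782

MRS = MU_q_1/MU_q_2 = (1/5)·(q_2/q_1)^(0.75). Set equal to p_1/p_2.
Solve for the ratio: q_2/q_1 = [5·p_1/p_2]^(4/3).
With the ratio pinned down, the budget gives q_1* = I/(p_1 + p_2·(q_2/q_1)) and q_2* = (q_2/q_1)·q_1*.
Numerically q_2/q_1 = 30.959867, so q_1* = 41/(5.25 + 2·30.959867) = 0.6104 and q_2* = 30.959867·0.6104 = 18.8977.
Expenditure on q_1: 5.25·0.6104 = 3.2046; share = 0.0782.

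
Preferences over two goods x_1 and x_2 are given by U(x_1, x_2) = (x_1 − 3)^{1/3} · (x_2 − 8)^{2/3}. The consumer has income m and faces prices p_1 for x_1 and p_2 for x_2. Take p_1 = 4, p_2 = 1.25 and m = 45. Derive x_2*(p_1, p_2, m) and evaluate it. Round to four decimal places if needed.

x_2* = 20.2667

This is Cobb-Douglas in (x_1−3, x_2−8): tangency gives 1/3·p_2·(x_2−8) = 2/3·p_1·(x_1−3).
Substituting into the budget: x_1* = 3 + 1/3·(m − 3·p_1 − 8·p_2)/p_1, and x_2* = 8 + 2/3·(…)/p_2.
Discretionary income = 45 − 3·4 − 8·1.25 = 23; x_2* = 8 + 2/3·23/1.25 = 20.2667.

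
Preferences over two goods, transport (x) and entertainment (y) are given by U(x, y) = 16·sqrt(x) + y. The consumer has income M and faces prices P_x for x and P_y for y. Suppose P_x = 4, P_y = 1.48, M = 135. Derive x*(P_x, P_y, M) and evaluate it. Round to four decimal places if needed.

x* = 8.7616

Set MRS = P_x/P_y: 8·x^(−1/2) = P_x/P_y.
Solve: √x = 8·P_y/P_x, so x*(P_x,P_y) = (8·P_y/P_x)², and y* = (M − P_x·x*)/P_y.
Plugging in: x* = (8·1.48/4)² = 8.7616.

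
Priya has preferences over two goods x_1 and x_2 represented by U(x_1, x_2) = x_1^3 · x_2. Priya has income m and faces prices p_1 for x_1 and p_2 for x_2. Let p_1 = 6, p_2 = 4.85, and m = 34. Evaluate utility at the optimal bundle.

Tangency: MRS = 3·x_2/x_1 = p_1/p_2.
Rearranging, p_2·x_2 = (1/3)·p_1·x_1. Substituting into the budget gives p_1·x_1·(1 + (1/3)) = m.
Demand: x_1*(p_1,p_2,m) = 0.75·m/p_1 and x_2* = 0.25·m/p_2.
At p_1=6, p_2=4.85, m=34: x_1* = 0.75·34/6 = 4.25, x_2* = 1.7526.
Utility at the optimum: U(4.25, 1.7526) = 134.5377.

V = 134.5377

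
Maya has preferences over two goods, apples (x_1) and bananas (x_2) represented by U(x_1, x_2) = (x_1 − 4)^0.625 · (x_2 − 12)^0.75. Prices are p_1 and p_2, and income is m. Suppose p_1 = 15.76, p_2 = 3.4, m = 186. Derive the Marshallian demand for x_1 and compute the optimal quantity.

x_1* = 6.3696

MRS = (5/6)·(x_2−12)/(x_1−4). Tangency with p_1/p_2 gives x_2−12 = (6/5)·(p_1/p_2)·(x_1−4).
Substituting into the budget: x_1* = 4 + 5/11·(m − 4·p_1 − 12·p_2)/p_1, and x_2* = 12 + 6/11·(…)/p_2.
Discretionary income = 186 − 4·15.76 − 12·3.4 = 82.16; x_1* = 4 + 5/11·82.16/15.76 = 6.3696.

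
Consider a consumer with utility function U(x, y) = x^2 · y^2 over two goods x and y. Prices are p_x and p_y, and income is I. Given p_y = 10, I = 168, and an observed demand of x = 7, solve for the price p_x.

p_x = 12

The MRS is y/x. Set MRS = p_x/p_y.
Rearranging, p_y·y = p_x·x. Substituting into the budget gives p_x·x·(1 + 1) = I.
Demand: x*(p_x,p_y,I) = 0.5·I/p_x and y* = 0.5·I/p_y.
Set x* = 7 in the demand function and solve for p_x: p_x = 12.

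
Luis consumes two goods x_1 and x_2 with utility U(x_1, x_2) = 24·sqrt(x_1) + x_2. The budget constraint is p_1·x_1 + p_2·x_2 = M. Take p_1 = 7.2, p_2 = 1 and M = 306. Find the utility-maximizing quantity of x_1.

MU_x_1 = 12/√x_1, MU_x_2 = 1. Tangency: 12/√x_1 = p_1/p_2.
Thus x_1* = (12·p_2/p_1)² — independent of M — with the rest of income spent on x_2.
Plugging in: x_1* = (12·1/7.2)² = 2.7778.

x_1* = 2.7778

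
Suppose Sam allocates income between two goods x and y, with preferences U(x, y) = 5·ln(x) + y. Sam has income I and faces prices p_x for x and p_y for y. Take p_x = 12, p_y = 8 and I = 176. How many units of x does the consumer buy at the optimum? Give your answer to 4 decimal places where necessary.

x* = 3.3333

Set MRS = p_x/p_y: (5/x)/1 = p_x/p_y.
So x*(p_x,p_y) = 5·p_y/p_x, independent of income; and y* = (I − 5·p_y)/p_y.
At the given prices: x* = 5·8/12 = 3.3333.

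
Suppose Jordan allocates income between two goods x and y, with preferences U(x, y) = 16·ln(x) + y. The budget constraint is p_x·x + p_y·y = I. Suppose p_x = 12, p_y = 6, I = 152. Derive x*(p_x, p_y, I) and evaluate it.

At the given prices: x* = 16·6/12 = 8.

x* = 8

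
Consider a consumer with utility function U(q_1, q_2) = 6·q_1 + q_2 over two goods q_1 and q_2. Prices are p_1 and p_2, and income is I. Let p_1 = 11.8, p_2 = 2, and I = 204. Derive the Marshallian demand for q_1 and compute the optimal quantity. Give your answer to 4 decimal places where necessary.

Numerically: q_1* = 17.2881, q_2* = 0.

q_1* = 17.2881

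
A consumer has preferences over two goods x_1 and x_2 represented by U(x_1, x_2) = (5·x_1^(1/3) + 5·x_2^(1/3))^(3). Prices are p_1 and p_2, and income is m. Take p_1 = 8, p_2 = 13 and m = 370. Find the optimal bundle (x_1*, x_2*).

x_1* = 25.9181, x_2* = 12.5119

From the CES first-order condition, (x_2/x_1)^(2/3) = p_1/p_2.
Hence x_2/x_1 = (p_1/p_2)^(1/(2/3)), i.e. raised to the 1.5 power.
Substitute x_2 = (x_2/x_1)·x_1 into the budget: x_1* = m/(p_1 + p_2·(x_2/x_1)).
Numerically x_2/x_1 = 0.482747, so x_1* = 370/(8 + 13·0.482747) = 25.9181 and x_2* = 0.482747·25.9181 = 12.5119.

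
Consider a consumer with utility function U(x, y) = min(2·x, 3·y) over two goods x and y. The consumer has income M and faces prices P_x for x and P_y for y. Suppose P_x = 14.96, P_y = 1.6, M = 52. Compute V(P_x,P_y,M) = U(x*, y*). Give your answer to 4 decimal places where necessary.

V = 6.4892

With perfect complements, no substitution: consume in ratio x:y = 3:2.
Budget: P_x·x + P_y·(2/3)·x = M, so (3·P_x + 2·P_y)·x = 3·M.
Demand: x*(P_x,P_y,M) = 3·M/(3·P_x + 2·P_y), y* = 2·M/(3·P_x + 2·P_y).
Here 3·14.96 + 2·1.6 = 48.08, giving x* = 3.2446 and y* = 2.1631.
Utility at the optimum: U(3.2446, 2.1631) = 6.4892.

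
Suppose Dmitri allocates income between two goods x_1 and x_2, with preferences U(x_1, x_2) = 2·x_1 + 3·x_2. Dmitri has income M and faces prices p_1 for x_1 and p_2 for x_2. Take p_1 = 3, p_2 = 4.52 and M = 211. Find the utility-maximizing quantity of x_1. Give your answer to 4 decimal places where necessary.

Perfect substitutes: compare marginal utility per dollar. 2/p_1 vs 3/p_2 → 0.6667 vs 0.6637.
x_1 gives more utility per dollar, so spend all income on x_1: x_1* = M/p_1, x_2* = 0.
Numerically: x_1* = 70.3333, x_2* = 0.

x_1* = 70.3333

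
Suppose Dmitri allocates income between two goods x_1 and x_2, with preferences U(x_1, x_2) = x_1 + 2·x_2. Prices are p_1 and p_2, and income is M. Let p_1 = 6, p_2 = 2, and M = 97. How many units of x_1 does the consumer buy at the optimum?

x_1* = 0

Perfect substitutes: compare marginal utility per dollar. 1/p_1 vs 2/p_2 → 0.1667 vs 1.
x_2 gives more utility per dollar, so spend all income on x_2: x_2* = M/p_2, x_1* = 0.
Numerically: x_1* = 0, x_2* = 48.5.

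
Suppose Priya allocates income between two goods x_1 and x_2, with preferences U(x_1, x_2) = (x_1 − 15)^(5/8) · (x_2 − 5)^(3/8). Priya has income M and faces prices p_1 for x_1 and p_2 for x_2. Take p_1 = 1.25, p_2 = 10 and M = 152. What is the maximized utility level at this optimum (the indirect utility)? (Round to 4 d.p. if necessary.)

V = 15.758

MRS = (5/3)·(x_2−5)/(x_1−15). Tangency with p_1/p_2 gives x_2−5 = (3/5)·(p_1/p_2)·(x_1−15).
Substituting into the budget: x_1* = 15 + 0.625·(M − 15·p_1 − 5·p_2)/p_1, and x_2* = 5 + 0.375·(…)/p_2.
Discretionary income = 152 − 15·1.25 − 5·10 = 83.25; x_1* = 15 + 0.625·83.25/1.25 = 56.625; x_2* = 5 + 0.375·83.25/10 = 8.1219.
Utility at the optimum: U(56.625, 8.1219) = 15.758.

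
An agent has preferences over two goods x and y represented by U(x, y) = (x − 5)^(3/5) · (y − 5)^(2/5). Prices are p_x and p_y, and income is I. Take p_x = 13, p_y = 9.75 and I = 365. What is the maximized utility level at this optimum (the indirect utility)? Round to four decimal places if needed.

Substituting into the budget: x* = 5 + 0.6·(I − 5·p_x − 5·p_y)/p_x, and y* = 5 + 0.4·(…)/p_y.
Discretionary income = 365 − 5·13 − 5·9.75 = 251.25; x* = 5 + 0.6·251.25/13 = 16.5962; y* = 5 + 0.4·251.25/9.75 = 15.3077.
Utility at the optimum: U(16.5962, 15.3077) = 11.0625.

V = 11.0625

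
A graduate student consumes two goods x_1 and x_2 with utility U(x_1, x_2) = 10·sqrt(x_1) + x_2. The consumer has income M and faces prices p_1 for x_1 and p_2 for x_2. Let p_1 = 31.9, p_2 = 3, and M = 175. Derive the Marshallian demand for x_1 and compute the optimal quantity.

MU_x_1 = 5/√x_1, MU_x_2 = 1. Tangency: 5/√x_1 = p_1/p_2.
Solve: √x_1 = 5·p_2/p_1, so x_1*(p_1,p_2) = (5·p_2/p_1)², and x_2* = (M − p_1·x_1*)/p_2.
Plugging in: x_1* = (5·3/31.9)² = 0.2211.

x_1* = 0.2211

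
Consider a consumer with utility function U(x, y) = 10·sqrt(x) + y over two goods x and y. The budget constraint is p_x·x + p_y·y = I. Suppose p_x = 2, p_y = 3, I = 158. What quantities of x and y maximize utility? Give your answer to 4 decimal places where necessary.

Utility is quasi-linear in y; the FOC for x is 5/√x = p_x/p_y.
Solve: √x = 5·p_y/p_x, so x*(p_x,p_y) = (5·p_y/p_x)², and y* = (I − p_x·x*)/p_y.
Plugging in: x* = (5·3/2)² = 56.25, y* = 15.1667.

x* = 56.25, y* = 15.1667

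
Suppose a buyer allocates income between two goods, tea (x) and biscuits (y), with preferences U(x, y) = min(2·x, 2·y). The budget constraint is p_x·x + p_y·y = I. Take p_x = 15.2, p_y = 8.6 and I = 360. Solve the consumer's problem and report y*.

y* = 15.1261

Leontief preferences: the optimum is at the kink where x/2 = y/2, i.e. y = x.
Budget: p_x·x + p_y·x = I, so (2·p_x + 2·p_y)·x = 2·I.
Demand: x*(p_x,p_y,I) = 2·I/(2·p_x + 2·p_y), y* = 2·I/(2·p_x + 2·p_y).
Here 2·15.2 + 2·8.6 = 47.6, giving y* = 15.1261.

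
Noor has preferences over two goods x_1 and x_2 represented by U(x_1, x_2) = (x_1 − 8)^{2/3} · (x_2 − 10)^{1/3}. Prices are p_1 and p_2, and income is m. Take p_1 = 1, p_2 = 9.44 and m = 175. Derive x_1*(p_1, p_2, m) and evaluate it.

Discretionary income = 175 − 8·1 − 10·9.44 = 72.6; x_1* = 8 + 2/3·72.6/1 = 56.4.

x_1* = 56.4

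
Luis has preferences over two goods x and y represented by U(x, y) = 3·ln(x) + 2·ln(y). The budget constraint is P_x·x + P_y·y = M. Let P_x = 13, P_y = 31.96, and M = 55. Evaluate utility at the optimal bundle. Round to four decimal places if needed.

V = 2.0478

MU_x/MU_y = (3·y)/(2·x); tangency sets this equal to P_x/P_y.
So 3·P_y·y = 2·P_x·x; combined with the budget, a share 0.6 of income goes to x.
Demand: x*(P_x,P_y,M) = 0.6·M/P_x and y* = 0.4·M/P_y.
At P_x=13, P_y=31.96, M=55: x* = 0.6·55/13 = 2.5385, y* = 0.6884.
Utility at the optimum: U(2.5385, 0.6884) = 2.0478.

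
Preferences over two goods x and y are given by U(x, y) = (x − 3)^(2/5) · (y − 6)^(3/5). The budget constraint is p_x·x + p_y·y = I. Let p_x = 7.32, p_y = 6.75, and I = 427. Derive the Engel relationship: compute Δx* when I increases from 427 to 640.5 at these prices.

Δx* = 11.6667

MRS = (2/3)·(y−6)/(x−3). Tangency with p_x/p_y gives y−6 = (3/2)·(p_x/p_y)·(x−3).
After buying the subsistence bundle (3, 6), a share 0.4 of the remaining income goes to x: x* = 3 + 0.4·(I − 3p_x − 6p_y)/p_x.
Discretionary income = 427 − 3·7.32 − 6·6.75 = 364.54; x* = 3 + 0.4·364.54/7.32 = 22.9202.
At I' = 640.5: x* = 34.5869. Change: 34.5869 − 22.9202 = 11.6667.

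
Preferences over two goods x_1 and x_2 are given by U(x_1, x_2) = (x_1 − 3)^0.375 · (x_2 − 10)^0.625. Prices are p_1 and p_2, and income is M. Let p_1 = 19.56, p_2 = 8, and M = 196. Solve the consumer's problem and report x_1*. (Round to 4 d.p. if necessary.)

x_1* = 4.0989

MRS = (3/5)·(x_2−10)/(x_1−3). Tangency with p_1/p_2 gives x_2−10 = (5/3)·(p_1/p_2)·(x_1−3).
After buying the subsistence bundle (3, 10), a share 0.375 of the remaining income goes to x_1: x_1* = 3 + 0.375·(M − 3p_1 − 10p_2)/p_1.
Discretionary income = 196 − 3·19.56 − 10·8 = 57.32; x_1* = 3 + 0.375·57.32/19.56 = 4.0989.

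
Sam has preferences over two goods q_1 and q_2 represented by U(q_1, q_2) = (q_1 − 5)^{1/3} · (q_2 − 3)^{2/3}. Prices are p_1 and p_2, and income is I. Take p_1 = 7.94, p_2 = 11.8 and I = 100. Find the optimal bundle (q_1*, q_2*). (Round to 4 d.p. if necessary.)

Let q_1' = q_1−5, q_2' = q_2−3. MRS = (1/2)·q_2'/q_1' = p_1/p_2.
Substituting into the budget: q_1* = 5 + 1/3·(I − 5·p_1 − 3·p_2)/p_1, and q_2* = 3 + 2/3·(…)/p_2.
Discretionary income = 100 − 5·7.94 − 3·11.8 = 24.9; q_1* = 5 + 1/3·24.9/7.94 = 6.0453; q_2* = 3 + 2/3·24.9/11.8 = 4.4068.

q_1* = 6.0453, q_2* = 4.4068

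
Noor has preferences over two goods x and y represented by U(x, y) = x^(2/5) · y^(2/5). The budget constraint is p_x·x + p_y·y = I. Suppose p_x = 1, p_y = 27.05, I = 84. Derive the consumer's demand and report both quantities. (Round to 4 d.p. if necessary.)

x* = 42, y* = 1.5527

Tangency: MRS = y/x = p_x/p_y.
Rearranging, p_y·y = p_x·x. Substituting into the budget gives p_x·x·(1 + 1) = I.
Demand: x*(p_x,p_y,I) = 0.5·I/p_x and y* = 0.5·I/p_y.
At p_x=1, p_y=27.05, I=84: x* = 0.5·84/1 = 42, y* = 1.5527.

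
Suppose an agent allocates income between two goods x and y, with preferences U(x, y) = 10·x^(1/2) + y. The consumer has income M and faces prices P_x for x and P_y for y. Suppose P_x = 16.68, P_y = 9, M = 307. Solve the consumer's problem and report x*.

x* = 7.2783

Set MRS = P_x/P_y: 5·x^(−1/2) = P_x/P_y.
Solve: √x = 5·P_y/P_x, so x*(P_x,P_y) = (5·P_y/P_x)², and y* = (M − P_x·x*)/P_y.
Plugging in: x* = (5·9/16.68)² = 7.2783.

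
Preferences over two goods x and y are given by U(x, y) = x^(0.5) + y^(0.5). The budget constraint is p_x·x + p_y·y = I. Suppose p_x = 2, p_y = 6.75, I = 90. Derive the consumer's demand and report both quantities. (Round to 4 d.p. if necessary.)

x* = 34.7143, y* = 3.0476

MRS = MU_x/MU_y = (y/x)^(0.5). Set equal to p_x/p_y.
Solve for the ratio: y/x = [p_x/p_y]^(2).
Substitute y = (y/x)·x into the budget: x* = I/(p_x + p_y·(y/x)).
Numerically y/x = 0.087791, so x* = 90/(2 + 6.75·0.087791) = 34.7143 and y* = 0.087791·34.7143 = 3.0476.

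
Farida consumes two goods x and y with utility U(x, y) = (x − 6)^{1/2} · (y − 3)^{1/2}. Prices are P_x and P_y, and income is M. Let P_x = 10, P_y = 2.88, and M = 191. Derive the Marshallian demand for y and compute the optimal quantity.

Let x' = x−6, y' = y−3. MRS = y'/x' = P_x/P_y.
After buying the subsistence bundle (6, 3), a share 0.5 of the remaining income goes to x: x* = 6 + 0.5·(M − 6P_x − 3P_y)/P_x.
Discretionary income = 191 − 6·10 − 3·2.88 = 122.36; y* = 3 + 0.5·122.36/2.88 = 24.2431.

y* = 24.2431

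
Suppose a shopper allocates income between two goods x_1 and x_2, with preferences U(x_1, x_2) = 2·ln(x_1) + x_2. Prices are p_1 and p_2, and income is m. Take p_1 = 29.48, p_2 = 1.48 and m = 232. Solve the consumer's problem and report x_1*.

MU_x_1 = 2/x_1, MU_x_2 = 1. Tangency: 2/x_1 = p_1/p_2.
So x_1*(p_1,p_2) = 2·p_2/p_1, independent of income; and x_2* = (m − 2·p_2)/p_2.
At the given prices: x_1* = 2·1.48/29.48 = 0.1004.

x_1* = 0.1004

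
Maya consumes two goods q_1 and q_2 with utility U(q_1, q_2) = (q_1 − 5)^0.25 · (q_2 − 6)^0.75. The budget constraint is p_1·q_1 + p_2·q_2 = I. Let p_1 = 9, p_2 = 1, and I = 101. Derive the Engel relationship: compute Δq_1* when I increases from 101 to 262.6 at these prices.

Δq_1* = 4.4889

This is Cobb-Douglas in (q_1−5, q_2−6): tangency gives 0.25·p_2·(q_2−6) = 0.75·p_1·(q_1−5).
After buying the subsistence bundle (5, 6), a share 0.25 of the remaining income goes to q_1: q_1* = 5 + 0.25·(I − 5p_1 − 6p_2)/p_1.
Discretionary income = 101 − 5·9 − 6·1 = 50; q_1* = 5 + 0.25·50/9 = 6.3889.
At I' = 262.6: q_1* = 10.8778. Change: 10.8778 − 6.3889 = 4.4889.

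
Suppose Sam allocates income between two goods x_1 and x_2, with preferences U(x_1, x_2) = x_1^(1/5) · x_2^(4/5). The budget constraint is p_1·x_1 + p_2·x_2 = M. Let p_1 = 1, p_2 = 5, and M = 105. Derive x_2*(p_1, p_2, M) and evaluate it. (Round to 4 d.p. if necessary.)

x_2* = 16.8

MU_x_1/MU_x_2 = (0.2·x_2)/(0.8·x_1); tangency sets this equal to p_1/p_2.
So 0.2·p_2·x_2 = 0.8·p_1·x_1; combined with the budget, a share 0.2 of income goes to x_1.
Demand: x_1*(p_1,p_2,M) = 0.2·M/p_1 and x_2* = 0.8·M/p_2.
At p_1=1, p_2=5, M=105: x_2* = 0.8·105/5 = 16.8.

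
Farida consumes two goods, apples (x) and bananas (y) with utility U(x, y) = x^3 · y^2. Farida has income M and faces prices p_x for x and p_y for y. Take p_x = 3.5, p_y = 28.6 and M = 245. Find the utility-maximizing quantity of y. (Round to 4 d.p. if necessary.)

y* = 3.4266

Tangency: MRS = (3/2)·y/x = p_x/p_y.
Rearranging, p_y·y = (2/3)·p_x·x. Substituting into the budget gives p_x·x·(1 + (2/3)) = M.
Demand: x*(p_x,p_y,M) = 0.6·M/p_x and y* = 0.4·M/p_y.
At p_x=3.5, p_y=28.6, M=245: y* = 0.4·245/28.6 = 3.4266.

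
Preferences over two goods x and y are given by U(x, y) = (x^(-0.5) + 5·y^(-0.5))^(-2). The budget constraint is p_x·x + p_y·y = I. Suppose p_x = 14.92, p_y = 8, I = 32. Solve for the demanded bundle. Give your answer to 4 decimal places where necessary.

MU_x ∝ x^(-1.5), MU_y ∝ 5·y^(-1.5), so MRS = (1/5)·(y/x)^(1.5) = p_x/p_y.
Solve for the ratio: y/x = [5·p_x/p_y]^(2/3).
With the ratio pinned down, the budget gives x* = I/(p_x + p_y·(y/x)) and y* = (y/x)·x*.
Numerically y/x = 4.430294, so x* = 32/(14.92 + 8·4.430294) = 0.6354 and y* = 4.430294·0.6354 = 2.815.

x* = 0.6354, y* = 2.815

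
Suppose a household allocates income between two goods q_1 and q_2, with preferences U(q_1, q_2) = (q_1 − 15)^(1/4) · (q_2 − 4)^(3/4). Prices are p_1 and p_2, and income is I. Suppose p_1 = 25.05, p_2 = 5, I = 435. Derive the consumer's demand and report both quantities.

q_1* = 15.3917, q_2* = 9.8875

This is Cobb-Douglas in (q_1−15, q_2−4): tangency gives 0.25·p_2·(q_2−4) = 0.75·p_1·(q_1−15).
After buying the subsistence bundle (15, 4), a share 0.25 of the remaining income goes to q_1: q_1* = 15 + 0.25·(I − 15p_1 − 4p_2)/p_1.
Discretionary income = 435 − 15·25.05 − 4·5 = 39.25; q_1* = 15 + 0.25·39.25/25.05 = 15.3917; q_2* = 4 + 0.75·39.25/5 = 9.8875.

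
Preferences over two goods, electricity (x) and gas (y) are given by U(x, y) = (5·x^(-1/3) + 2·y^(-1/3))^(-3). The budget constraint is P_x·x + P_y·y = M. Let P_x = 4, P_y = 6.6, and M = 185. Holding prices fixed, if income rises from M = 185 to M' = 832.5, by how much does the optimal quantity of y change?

From the CES first-order condition, (5/2)·(y/x)^(4/3) = P_x/P_y.
Hence y/x = ((2/5)·P_x/P_y)^(1/(4/3)), i.e. raised to the 0.75 power.
Substitute y = (y/x)·x into the budget: x* = M/(P_x + P_y·(y/x)).
Numerically y/x = 0.345487, so x* = 185/(4 + 6.6·0.345487) = 29.4576 and y* = 0.345487·29.4576 = 10.1772.
At M' = 832.5: y* = 45.7975. Change: 45.7975 − 10.1772 = 35.6203.

Δy* = 35.6203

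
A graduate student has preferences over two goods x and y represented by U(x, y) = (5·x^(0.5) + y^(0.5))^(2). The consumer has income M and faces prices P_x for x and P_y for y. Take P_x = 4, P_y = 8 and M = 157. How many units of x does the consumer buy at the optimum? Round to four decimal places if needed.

x* = 38.4804

MRS = MU_x/MU_y = 5·(y/x)^(0.5). Set equal to P_x/P_y.
Hence y/x = ((1/5)·P_x/P_y)^(1/(0.5)), i.e. raised to the 2 power.
With the ratio pinned down, the budget gives x* = M/(P_x + P_y·(y/x)) and y* = (y/x)·x*.
Numerically y/x = 0.01, so x* = 157/(4 + 8·0.01) = 38.4804.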